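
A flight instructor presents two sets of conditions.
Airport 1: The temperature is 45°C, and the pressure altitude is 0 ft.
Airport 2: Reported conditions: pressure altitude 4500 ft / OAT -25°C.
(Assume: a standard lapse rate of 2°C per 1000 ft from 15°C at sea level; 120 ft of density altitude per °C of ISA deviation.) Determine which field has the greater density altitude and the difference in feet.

Airport 1 by 2820 ft

Airport 1: ISA temp = 15°C, deviation +30°C, DA = 0 + 120 × 30 = 3600 ft.
Airport 2: ISA temp = 6°C, deviation -31°C, DA = 4500 + 120 × (-31) = 780 ft.
Airport 1 is higher by 3600 − 780 = 2820 ft.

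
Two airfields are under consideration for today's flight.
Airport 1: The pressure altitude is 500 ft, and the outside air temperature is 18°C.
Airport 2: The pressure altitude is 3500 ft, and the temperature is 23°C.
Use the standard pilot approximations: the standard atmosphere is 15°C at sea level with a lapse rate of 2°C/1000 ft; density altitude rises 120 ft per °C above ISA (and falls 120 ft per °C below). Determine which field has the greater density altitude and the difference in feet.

Airport 1: ISA temp = 14°C, deviation +4°C, DA = 500 + 120 × 4 = 980 ft.
Airport 2: ISA temp = 8°C, deviation +15°C, DA = 3500 + 120 × 15 = 5300 ft.
Airport 2 is higher by 5300 − 980 = 4320 ft.

Airport 2 by 4320 ft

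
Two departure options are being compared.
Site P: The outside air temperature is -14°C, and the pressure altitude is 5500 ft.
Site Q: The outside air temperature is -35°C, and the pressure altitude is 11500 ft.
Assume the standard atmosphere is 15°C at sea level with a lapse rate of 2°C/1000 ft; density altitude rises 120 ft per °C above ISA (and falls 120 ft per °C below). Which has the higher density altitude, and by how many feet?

Site Q by 4920 ft

Site P: ISA temp = 4°C, deviation -18°C, DA = 5500 + 120 × (-18) = 3340 ft.
Site Q: ISA temp = -8°C, deviation -27°C, DA = 11500 + 120 × (-27) = 8260 ft.
Site Q is higher by 8260 − 3340 = 4920 ft.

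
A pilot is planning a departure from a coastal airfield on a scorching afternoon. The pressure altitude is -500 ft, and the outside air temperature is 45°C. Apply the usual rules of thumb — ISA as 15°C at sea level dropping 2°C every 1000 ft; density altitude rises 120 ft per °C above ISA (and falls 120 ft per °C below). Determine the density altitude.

2980 ft

ISA temperature at -500 ft = 15 − 2 × (-500/1000) = 16°C.
ISA deviation = 45 − 16 = +29°C.
Density altitude = -500 + 120 × (29) = -500 + (+3480) = 2980 ft.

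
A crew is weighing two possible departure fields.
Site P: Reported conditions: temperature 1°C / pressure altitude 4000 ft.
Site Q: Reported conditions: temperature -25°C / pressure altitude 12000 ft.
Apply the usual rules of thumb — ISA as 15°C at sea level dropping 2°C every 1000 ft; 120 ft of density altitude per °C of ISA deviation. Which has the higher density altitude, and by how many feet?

Site Q by 6800 ft

Site P: ISA temp = 7°C, deviation -6°C, DA = 4000 + 120 × (-6) = 3280 ft.
Site Q: ISA temp = -9°C, deviation -16°C, DA = 12000 + 120 × (-16) = 10080 ft.
Site Q is higher by 10080 − 3280 = 6800 ft.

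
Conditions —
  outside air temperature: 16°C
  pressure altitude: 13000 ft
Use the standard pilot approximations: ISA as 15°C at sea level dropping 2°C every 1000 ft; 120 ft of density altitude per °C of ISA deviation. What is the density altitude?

ISA temperature at 13000 ft = 15 − 2 × (13000/1000) = -11°C.
ISA deviation = 16 − (-11) = +27°C.
Density altitude = 13000 + 120 × (27) = 13000 + (+3240) = 16240 ft.

16240 ft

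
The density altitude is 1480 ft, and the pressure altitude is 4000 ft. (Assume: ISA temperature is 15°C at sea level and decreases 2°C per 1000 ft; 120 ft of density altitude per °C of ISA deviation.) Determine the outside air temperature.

-14°C

Density altitude − pressure altitude = 1480 − 4000 = -2520 ft.
At 120 ft/°C that is an ISA deviation of -2520/120 = -21°C.
ISA temperature at 4000 ft = 15 − 2 × (4000/1000) = 7°C.
OAT = ISA + deviation = 7 + (-21) = -14°C.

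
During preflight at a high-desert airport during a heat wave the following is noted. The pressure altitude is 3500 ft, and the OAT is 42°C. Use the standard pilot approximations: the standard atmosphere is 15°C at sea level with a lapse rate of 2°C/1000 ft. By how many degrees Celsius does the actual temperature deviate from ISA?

ISA+34°C

ISA temperature at 3500 ft = 15 − 2 × (3500/1000) = 8°C.
Deviation = OAT − ISA = 42 − 8 = +34°C.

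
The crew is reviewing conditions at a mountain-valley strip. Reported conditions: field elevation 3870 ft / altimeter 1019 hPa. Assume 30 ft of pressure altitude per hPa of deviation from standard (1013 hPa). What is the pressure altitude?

Pressure correction = (1013 − 1019) × 30 = -180 ft.
Pressure altitude = 3870 + (-180) = 3690 ft.

3690 ft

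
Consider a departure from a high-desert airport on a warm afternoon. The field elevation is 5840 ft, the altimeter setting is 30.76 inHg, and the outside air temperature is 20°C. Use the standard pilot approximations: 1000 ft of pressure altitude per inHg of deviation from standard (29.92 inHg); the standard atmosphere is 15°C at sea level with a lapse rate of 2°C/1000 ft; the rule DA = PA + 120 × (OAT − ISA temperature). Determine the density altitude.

6800 ft

Pressure altitude = 5840 + (29.92 − 30.76) × 1000 = 5840 + (-840) = 5000 ft.
ISA temperature at 5000 ft = 15 − 2 × (5000/1000) = 5°C.
ISA deviation = 20 − 5 = +15°C.
Density altitude = 5000 + 120 × (15) = 6800 ft.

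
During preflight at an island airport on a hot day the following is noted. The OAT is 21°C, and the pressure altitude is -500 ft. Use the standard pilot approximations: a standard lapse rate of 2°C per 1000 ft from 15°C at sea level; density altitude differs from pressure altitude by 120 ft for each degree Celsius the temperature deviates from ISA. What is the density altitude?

ISA temperature at -500 ft = 15 − 2 × (-500/1000) = 16°C.
ISA deviation = 21 − 16 = +5°C.
Density altitude = -500 + 120 × (5) = -500 + (+600) = 100 ft.

100 ft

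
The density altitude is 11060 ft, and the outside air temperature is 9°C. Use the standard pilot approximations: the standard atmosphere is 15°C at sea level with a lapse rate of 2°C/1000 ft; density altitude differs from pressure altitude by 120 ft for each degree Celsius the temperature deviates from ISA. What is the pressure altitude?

9500 ft

DA = PA + 120 × (OAT − (15 − 2·PA/1000)) = PA + 120·OAT − 1800 + 0.24·PA = 1.24·PA + 120·OAT − 1800.
So 1.24·PA = 11060 − 120 × 9 + 1800 = 11780.
PA = 11780 / 1.24 = 9500 ft.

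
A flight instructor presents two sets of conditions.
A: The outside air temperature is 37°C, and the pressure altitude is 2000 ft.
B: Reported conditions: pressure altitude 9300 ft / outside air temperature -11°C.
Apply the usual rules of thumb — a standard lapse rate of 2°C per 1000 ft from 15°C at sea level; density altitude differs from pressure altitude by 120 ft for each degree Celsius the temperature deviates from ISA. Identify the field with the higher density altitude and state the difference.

B by 3292 ft

A: ISA temp = 11°C, deviation +26°C, DA = 2000 + 120 × 26 = 5120 ft.
B: ISA temp = -3.6°C, deviation -7.4°C, DA = 9300 + 120 × (-7.4) = 8412 ft.
B is higher by 8412 − 5120 = 3292 ft.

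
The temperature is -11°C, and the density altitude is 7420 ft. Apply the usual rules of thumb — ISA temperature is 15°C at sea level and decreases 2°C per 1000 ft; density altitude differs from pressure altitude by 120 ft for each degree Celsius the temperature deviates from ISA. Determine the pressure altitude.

8500 ft

DA = PA + 120 × (OAT − (15 − 2·PA/1000)) = PA + 120·OAT − 1800 + 0.24·PA = 1.24·PA + 120·OAT − 1800.
So 1.24·PA = 7420 − 120 × (-11) + 1800 = 10540.
PA = 10540 / 1.24 = 8500 ft.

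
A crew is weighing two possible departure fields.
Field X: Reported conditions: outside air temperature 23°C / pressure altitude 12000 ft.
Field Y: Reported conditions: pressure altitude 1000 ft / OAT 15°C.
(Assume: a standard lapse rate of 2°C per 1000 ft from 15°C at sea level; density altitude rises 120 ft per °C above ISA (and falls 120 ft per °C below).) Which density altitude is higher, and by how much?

Field X by 14600 ft

Field X: ISA temp = -9°C, deviation +32°C, DA = 12000 + 120 × 32 = 15840 ft.
Field Y: ISA temp = 13°C, deviation +2°C, DA = 1000 + 120 × 2 = 1240 ft.
Field X is higher by 15840 − 1240 = 14600 ft.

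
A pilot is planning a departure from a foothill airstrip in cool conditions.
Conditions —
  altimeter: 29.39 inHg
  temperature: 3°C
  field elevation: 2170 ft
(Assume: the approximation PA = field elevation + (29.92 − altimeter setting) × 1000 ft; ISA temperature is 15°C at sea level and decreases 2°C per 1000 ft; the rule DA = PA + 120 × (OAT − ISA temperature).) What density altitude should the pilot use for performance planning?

1908 ft

Pressure altitude = 2170 + (29.92 − 29.39) × 1000 = 2170 + (+530) = 2700 ft.
ISA temperature at 2700 ft = 15 − 2 × (2700/1000) = 9.6°C.
ISA deviation = 3 − 9.6 = -6.6°C.
Density altitude = 2700 + 120 × (-6.6) = 1908 ft.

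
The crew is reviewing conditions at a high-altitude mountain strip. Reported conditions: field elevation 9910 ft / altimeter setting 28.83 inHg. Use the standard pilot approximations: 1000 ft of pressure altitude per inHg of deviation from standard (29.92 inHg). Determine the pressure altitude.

11000 ft

Pressure correction = (29.92 − 28.83) × 1000 = +1090 ft.
Pressure altitude = 9910 + (+1090) = 11000 ft.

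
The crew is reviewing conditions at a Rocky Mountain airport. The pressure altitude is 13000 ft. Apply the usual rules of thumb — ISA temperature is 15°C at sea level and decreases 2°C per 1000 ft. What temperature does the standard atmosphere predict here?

ISA temperature = 15 − 2 × (13000/1000) = 15 − 26 = -11°C.

-11°C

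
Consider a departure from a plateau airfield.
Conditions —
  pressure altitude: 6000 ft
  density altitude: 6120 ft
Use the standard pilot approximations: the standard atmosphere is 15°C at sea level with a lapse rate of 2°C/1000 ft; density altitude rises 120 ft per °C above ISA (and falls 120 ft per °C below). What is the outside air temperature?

Density altitude − pressure altitude = 6120 − 6000 = +120 ft.
At 120 ft/°C that is an ISA deviation of 120/120 = +1°C.
ISA temperature at 6000 ft = 15 − 2 × (6000/1000) = 3°C.
OAT = ISA + deviation = 3 + (+1) = 4°C.

4°C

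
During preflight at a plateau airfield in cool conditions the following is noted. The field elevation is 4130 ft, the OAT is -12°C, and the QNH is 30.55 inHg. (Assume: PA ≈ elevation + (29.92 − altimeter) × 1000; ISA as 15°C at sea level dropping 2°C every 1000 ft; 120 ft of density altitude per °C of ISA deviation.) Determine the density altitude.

1100 ft

Pressure altitude = 4130 + (29.92 − 30.55) × 1000 = 4130 + (-630) = 3500 ft.
ISA temperature at 3500 ft = 15 − 2 × (3500/1000) = 8°C.
ISA deviation = -12 − 8 = -20°C.
Density altitude = 3500 + 120 × (-20) = 1100 ft.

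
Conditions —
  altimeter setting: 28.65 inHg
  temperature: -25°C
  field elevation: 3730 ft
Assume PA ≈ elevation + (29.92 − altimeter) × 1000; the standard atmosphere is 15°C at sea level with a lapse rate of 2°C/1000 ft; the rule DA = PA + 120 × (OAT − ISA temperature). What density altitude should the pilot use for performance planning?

Pressure altitude = 3730 + (29.92 − 28.65) × 1000 = 3730 + (+1270) = 5000 ft.
ISA temperature at 5000 ft = 15 − 2 × (5000/1000) = 5°C.
ISA deviation = -25 − 5 = -30°C.
Density altitude = 5000 + 120 × (-30) = 1400 ft.

1400 ft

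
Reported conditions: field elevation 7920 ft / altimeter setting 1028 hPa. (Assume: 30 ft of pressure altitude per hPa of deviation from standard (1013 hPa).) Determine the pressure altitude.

7470 ft

Pressure correction = (1013 − 1028) × 30 = -450 ft.
Pressure altitude = 7920 + (-450) = 7470 ft.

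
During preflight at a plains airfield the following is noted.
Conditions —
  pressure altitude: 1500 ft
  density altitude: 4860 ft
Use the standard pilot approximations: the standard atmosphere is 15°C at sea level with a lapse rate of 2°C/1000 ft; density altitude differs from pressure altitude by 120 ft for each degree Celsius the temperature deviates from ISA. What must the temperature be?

40°C

Density altitude − pressure altitude = 4860 − 1500 = +3360 ft.
At 120 ft/°C that is an ISA deviation of 3360/120 = +28°C.
ISA temperature at 1500 ft = 15 − 2 × (1500/1000) = 12°C.
OAT = ISA + deviation = 12 + (+28) = 40°C.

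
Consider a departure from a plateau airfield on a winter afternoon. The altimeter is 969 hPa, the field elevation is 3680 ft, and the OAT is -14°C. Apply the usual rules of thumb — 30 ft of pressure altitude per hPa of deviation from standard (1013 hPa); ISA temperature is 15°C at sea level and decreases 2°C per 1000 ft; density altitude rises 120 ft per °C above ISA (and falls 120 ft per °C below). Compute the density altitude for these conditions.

Pressure altitude = 3680 + (1013 − 969) × 30 = 3680 + (+1320) = 5000 ft.
ISA temperature at 5000 ft = 15 − 2 × (5000/1000) = 5°C.
ISA deviation = -14 − 5 = -19°C.
Density altitude = 5000 + 120 × (-19) = 2720 ft.

2720 ft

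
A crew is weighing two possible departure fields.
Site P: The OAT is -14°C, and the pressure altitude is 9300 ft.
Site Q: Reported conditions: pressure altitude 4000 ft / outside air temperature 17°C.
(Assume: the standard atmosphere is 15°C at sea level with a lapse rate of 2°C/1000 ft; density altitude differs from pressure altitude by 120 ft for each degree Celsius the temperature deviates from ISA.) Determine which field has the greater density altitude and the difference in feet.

Site P by 2852 ft

Site P: ISA temp = -3.6°C, deviation -10.4°C, DA = 9300 + 120 × (-10.4) = 8052 ft.
Site Q: ISA temp = 7°C, deviation +10°C, DA = 4000 + 120 × 10 = 5200 ft.
Site P is higher by 8052 − 5200 = 2852 ft.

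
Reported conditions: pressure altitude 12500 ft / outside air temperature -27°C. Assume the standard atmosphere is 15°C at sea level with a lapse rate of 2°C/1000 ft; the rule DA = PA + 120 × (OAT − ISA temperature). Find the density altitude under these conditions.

ISA temperature at 12500 ft = 15 − 2 × (12500/1000) = -10°C.
ISA deviation = -27 − (-10) = -17°C.
Density altitude = 12500 + 120 × (-17) = 12500 + (-2040) = 10460 ft.

10460 ft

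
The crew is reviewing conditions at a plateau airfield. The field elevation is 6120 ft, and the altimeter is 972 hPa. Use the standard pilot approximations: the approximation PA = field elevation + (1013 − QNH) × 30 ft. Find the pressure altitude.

7350 ft

Pressure correction = (1013 − 972) × 30 = +1230 ft.
Pressure altitude = 6120 + (+1230) = 7350 ft.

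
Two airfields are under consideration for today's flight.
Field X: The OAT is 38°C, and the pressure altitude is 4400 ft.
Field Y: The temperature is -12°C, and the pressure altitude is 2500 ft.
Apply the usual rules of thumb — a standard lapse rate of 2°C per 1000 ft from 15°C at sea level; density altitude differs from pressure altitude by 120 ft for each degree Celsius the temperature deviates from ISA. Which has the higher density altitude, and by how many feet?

Field X by 8356 ft

Field X: ISA temp = 6.2°C, deviation +31.8°C, DA = 4400 + 120 × 31.8 = 8216 ft.
Field Y: ISA temp = 10°C, deviation -22°C, DA = 2500 + 120 × (-22) = -140 ft.
Field X is higher by 8216 − (-140) = 8356 ft.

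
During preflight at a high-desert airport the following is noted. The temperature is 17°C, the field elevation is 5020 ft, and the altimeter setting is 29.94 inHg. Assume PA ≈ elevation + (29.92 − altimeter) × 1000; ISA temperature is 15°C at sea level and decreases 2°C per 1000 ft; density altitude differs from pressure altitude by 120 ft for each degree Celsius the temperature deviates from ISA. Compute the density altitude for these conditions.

Pressure altitude = 5020 + (29.92 − 29.94) × 1000 = 5020 + (-20) = 5000 ft.
ISA temperature at 5000 ft = 15 − 2 × (5000/1000) = 5°C.
ISA deviation = 17 − 5 = +12°C.
Density altitude = 5000 + 120 × (12) = 6440 ft.

6440 ft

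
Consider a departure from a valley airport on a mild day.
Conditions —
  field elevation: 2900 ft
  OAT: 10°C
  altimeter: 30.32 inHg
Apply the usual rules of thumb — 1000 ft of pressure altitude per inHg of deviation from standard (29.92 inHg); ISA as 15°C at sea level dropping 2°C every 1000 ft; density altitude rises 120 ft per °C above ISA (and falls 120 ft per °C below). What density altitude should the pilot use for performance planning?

2500 ft

Pressure altitude = 2900 + (29.92 − 30.32) × 1000 = 2900 + (-400) = 2500 ft.
ISA temperature at 2500 ft = 15 − 2 × (2500/1000) = 10°C.
ISA deviation = 10 − 10 = 0°C.
Density altitude = 2500 + 120 × (0) = 2500 ft.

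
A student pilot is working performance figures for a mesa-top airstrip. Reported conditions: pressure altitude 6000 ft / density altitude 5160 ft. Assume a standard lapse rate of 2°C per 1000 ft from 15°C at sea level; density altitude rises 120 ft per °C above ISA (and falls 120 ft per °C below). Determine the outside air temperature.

Density altitude − pressure altitude = 5160 − 6000 = -840 ft.
At 120 ft/°C that is an ISA deviation of -840/120 = -7°C.
ISA temperature at 6000 ft = 15 − 2 × (6000/1000) = 3°C.
OAT = ISA + deviation = 3 + (-7) = -4°C.

-4°C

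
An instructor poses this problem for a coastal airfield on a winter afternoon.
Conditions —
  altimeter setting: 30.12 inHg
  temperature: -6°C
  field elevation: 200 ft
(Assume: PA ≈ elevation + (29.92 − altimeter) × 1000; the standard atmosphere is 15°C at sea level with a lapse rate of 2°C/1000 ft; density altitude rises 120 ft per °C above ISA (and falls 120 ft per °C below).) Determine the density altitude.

-2520 ft

Pressure altitude = 200 + (29.92 − 30.12) × 1000 = 200 + (-200) = 0 ft.
ISA temperature at 0 ft = 15 − 2 × (0/1000) = 15°C.
ISA deviation = -6 − 15 = -21°C.
Density altitude = 0 + 120 × (-21) = -2520 ft.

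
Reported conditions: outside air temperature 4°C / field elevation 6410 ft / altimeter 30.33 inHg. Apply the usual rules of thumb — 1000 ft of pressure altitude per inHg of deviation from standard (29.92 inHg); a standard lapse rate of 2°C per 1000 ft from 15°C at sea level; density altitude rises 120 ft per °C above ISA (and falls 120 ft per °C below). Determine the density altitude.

6120 ft

Pressure altitude = 6410 + (29.92 − 30.33) × 1000 = 6410 + (-410) = 6000 ft.
ISA temperature at 6000 ft = 15 − 2 × (6000/1000) = 3°C.
ISA deviation = 4 − 3 = +1°C.
Density altitude = 6000 + 120 × (1) = 6120 ft.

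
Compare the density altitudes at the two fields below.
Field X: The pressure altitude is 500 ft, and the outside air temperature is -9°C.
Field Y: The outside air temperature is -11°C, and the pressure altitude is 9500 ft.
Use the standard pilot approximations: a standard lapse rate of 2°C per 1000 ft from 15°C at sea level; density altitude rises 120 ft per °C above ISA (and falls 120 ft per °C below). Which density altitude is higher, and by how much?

Field Y by 10920 ft

Field X: ISA temp = 14°C, deviation -23°C, DA = 500 + 120 × (-23) = -2260 ft.
Field Y: ISA temp = -4°C, deviation -7°C, DA = 9500 + 120 × (-7) = 8660 ft.
Field Y is higher by 8660 − (-2260) = 10920 ft.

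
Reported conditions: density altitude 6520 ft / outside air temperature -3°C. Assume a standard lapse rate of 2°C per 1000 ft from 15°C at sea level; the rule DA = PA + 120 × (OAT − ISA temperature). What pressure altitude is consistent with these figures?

7000 ft

DA = PA + 120 × (OAT − (15 − 2·PA/1000)) = PA + 120·OAT − 1800 + 0.24·PA = 1.24·PA + 120·OAT − 1800.
So 1.24·PA = 6520 − 120 × (-3) + 1800 = 8680.
PA = 8680 / 1.24 = 7000 ft.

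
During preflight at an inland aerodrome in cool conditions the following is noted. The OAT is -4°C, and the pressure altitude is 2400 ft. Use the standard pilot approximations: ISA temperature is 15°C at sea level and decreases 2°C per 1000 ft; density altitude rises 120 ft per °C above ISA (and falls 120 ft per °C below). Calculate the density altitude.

ISA temperature at 2400 ft = 15 − 2 × (2400/1000) = 10.2°C.
ISA deviation = -4 − 10.2 = -14.2°C.
Density altitude = 2400 + 120 × (-14.2) = 2400 + (-1704) = 696 ft.

696 ft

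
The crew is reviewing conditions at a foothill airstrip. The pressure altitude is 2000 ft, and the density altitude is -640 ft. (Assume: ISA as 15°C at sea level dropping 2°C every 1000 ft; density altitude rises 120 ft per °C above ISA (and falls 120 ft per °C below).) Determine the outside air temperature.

Density altitude − pressure altitude = -640 − 2000 = -2640 ft.
At 120 ft/°C that is an ISA deviation of -2640/120 = -22°C.
ISA temperature at 2000 ft = 15 − 2 × (2000/1000) = 11°C.
OAT = ISA + deviation = 11 + (-22) = -11°C.

-11°C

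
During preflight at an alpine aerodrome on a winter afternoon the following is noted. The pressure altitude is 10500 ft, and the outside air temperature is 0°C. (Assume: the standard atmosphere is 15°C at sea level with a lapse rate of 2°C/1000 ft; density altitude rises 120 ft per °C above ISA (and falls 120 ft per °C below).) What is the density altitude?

11220 ft

ISA temperature at 10500 ft = 15 − 2 × (10500/1000) = -6°C.
ISA deviation = 0 − (-6) = +6°C.
Density altitude = 10500 + 120 × (6) = 10500 + (+720) = 11220 ft.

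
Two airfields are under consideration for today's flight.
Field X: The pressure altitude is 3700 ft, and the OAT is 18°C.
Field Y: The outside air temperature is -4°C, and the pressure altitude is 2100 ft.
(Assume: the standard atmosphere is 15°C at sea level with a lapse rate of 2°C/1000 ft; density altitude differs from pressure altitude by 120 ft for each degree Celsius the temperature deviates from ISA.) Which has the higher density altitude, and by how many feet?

Field X by 4624 ft

Field X: ISA temp = 7.6°C, deviation +10.4°C, DA = 3700 + 120 × 10.4 = 4948 ft.
Field Y: ISA temp = 10.8°C, deviation -14.8°C, DA = 2100 + 120 × (-14.8) = 324 ft.
Field X is higher by 4948 − 324 = 4624 ft.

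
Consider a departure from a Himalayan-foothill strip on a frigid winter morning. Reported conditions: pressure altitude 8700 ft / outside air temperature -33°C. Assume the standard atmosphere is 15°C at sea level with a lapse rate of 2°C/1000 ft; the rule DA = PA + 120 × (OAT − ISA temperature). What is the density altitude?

5028 ft

ISA temperature at 8700 ft = 15 − 2 × (8700/1000) = -2.4°C.
ISA deviation = -33 − (-2.4) = -30.6°C.
Density altitude = 8700 + 120 × (-30.6) = 8700 + (-3672) = 5028 ft.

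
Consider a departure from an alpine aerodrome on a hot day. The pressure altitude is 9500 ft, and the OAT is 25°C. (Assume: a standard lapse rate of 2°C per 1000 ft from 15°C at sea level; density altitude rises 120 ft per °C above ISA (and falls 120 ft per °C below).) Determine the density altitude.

12980 ft

ISA temperature at 9500 ft = 15 − 2 × (9500/1000) = -4°C.
ISA deviation = 25 − (-4) = +29°C.
Density altitude = 9500 + 120 × (29) = 9500 + (+3480) = 12980 ft.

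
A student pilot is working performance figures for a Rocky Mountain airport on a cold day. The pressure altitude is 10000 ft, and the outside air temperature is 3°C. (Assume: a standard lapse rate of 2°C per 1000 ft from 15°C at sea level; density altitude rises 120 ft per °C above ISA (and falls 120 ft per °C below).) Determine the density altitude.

ISA temperature at 10000 ft = 15 − 2 × (10000/1000) = -5°C.
ISA deviation = 3 − (-5) = +8°C.
Density altitude = 10000 + 120 × (8) = 10000 + (+960) = 10960 ft.

10960 ft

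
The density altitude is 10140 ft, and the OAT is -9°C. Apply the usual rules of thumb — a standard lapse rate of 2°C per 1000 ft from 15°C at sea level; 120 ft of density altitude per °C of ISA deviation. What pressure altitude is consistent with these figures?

DA = PA + 120 × (OAT − (15 − 2·PA/1000)) = PA + 120·OAT − 1800 + 0.24·PA = 1.24·PA + 120·OAT − 1800.
So 1.24·PA = 10140 − 120 × (-9) + 1800 = 13020.
PA = 13020 / 1.24 = 10500 ft.

10500 ft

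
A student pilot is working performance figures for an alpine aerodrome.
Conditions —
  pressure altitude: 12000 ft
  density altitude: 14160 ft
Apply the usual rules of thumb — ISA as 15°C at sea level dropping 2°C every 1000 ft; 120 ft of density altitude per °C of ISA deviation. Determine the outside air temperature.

9°C

Density altitude − pressure altitude = 14160 − 12000 = +2160 ft.
At 120 ft/°C that is an ISA deviation of 2160/120 = +18°C.
ISA temperature at 12000 ft = 15 − 2 × (12000/1000) = -9°C.
OAT = ISA + deviation = -9 + (+18) = 9°C.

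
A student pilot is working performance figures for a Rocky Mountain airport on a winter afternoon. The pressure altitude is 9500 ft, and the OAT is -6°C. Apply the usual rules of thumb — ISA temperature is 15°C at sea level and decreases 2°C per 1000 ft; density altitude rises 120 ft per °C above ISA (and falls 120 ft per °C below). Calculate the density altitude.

9260 ft

ISA temperature at 9500 ft = 15 − 2 × (9500/1000) = -4°C.
ISA deviation = -6 − (-4) = -2°C.
Density altitude = 9500 + 120 × (-2) = 9500 + (-240) = 9260 ft.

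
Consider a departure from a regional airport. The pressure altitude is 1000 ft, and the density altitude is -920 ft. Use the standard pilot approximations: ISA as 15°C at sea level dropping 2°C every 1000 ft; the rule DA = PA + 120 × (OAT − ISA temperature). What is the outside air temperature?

Density altitude − pressure altitude = -920 − 1000 = -1920 ft.
At 120 ft/°C that is an ISA deviation of -1920/120 = -16°C.
ISA temperature at 1000 ft = 15 − 2 × (1000/1000) = 13°C.
OAT = ISA + deviation = 13 + (-16) = -3°C.

-3°C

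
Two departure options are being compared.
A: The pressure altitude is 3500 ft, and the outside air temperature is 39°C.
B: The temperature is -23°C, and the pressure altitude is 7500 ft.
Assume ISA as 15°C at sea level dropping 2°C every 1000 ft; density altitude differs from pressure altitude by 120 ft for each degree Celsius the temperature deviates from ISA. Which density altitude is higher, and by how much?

A by 2480 ft

A: ISA temp = 8°C, deviation +31°C, DA = 3500 + 120 × 31 = 7220 ft.
B: ISA temp = 0°C, deviation -23°C, DA = 7500 + 120 × (-23) = 4740 ft.
A is higher by 7220 − 4740 = 2480 ft.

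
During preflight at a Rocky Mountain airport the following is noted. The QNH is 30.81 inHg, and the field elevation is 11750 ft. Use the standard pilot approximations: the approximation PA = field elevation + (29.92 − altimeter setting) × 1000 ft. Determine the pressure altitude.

Pressure correction = (29.92 − 30.81) × 1000 = -890 ft.
Pressure altitude = 11750 + (-890) = 10860 ft.

10860 ft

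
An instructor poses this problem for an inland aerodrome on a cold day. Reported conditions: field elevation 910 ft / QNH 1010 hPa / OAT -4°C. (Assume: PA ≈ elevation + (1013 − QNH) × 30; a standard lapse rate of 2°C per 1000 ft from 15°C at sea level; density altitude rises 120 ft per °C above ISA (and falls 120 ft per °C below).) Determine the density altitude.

-1040 ft

Pressure altitude = 910 + (1013 − 1010) × 30 = 910 + (+90) = 1000 ft.
ISA temperature at 1000 ft = 15 − 2 × (1000/1000) = 13°C.
ISA deviation = -4 − 13 = -17°C.
Density altitude = 1000 + 120 × (-17) = -1040 ft.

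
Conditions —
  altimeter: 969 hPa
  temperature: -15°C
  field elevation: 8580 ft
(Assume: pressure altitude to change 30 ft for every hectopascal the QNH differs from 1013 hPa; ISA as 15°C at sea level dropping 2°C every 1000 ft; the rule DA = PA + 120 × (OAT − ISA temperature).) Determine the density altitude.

8676 ft

Pressure altitude = 8580 + (1013 − 969) × 30 = 8580 + (+1320) = 9900 ft.
ISA temperature at 9900 ft = 15 − 2 × (9900/1000) = -4.8°C.
ISA deviation = -15 − (-4.8) = -10.2°C.
Density altitude = 9900 + 120 × (-10.2) = 8676 ft.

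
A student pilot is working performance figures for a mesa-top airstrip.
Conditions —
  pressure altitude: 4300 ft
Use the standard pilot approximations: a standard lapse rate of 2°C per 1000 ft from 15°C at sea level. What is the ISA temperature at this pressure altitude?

6.4°C

ISA temperature = 15 − 2 × (4300/1000) = 15 − 8.6 = 6.4°C.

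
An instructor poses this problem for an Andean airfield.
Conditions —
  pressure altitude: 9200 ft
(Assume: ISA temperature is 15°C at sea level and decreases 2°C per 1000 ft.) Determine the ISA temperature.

ISA temperature = 15 − 2 × (9200/1000) = 15 − 18.4 = -3.4°C.

-3.4°C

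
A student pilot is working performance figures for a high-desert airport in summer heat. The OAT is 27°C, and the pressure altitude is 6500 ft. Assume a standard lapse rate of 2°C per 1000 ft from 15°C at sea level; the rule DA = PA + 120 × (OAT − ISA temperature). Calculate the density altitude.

ISA temperature at 6500 ft = 15 − 2 × (6500/1000) = 2°C.
ISA deviation = 27 − 2 = +25°C.
Density altitude = 6500 + 120 × (25) = 6500 + (+3000) = 9500 ft.

9500 ft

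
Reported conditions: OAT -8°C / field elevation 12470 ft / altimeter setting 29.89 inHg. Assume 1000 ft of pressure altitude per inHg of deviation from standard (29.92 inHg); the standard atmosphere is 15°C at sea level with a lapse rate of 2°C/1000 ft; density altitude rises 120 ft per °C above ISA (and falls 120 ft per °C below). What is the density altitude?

12740 ft

Pressure altitude = 12470 + (29.92 − 29.89) × 1000 = 12470 + (+30) = 12500 ft.
ISA temperature at 12500 ft = 15 − 2 × (12500/1000) = -10°C.
ISA deviation = -8 − (-10) = +2°C.
Density altitude = 12500 + 120 × (2) = 12740 ft.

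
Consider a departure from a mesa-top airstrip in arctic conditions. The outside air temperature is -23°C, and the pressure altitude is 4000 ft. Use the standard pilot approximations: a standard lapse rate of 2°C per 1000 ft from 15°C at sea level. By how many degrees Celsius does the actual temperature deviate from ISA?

ISA-30°C

ISA temperature at 4000 ft = 15 − 2 × (4000/1000) = 7°C.
Deviation = OAT − ISA = -23 − 7 = -30°C.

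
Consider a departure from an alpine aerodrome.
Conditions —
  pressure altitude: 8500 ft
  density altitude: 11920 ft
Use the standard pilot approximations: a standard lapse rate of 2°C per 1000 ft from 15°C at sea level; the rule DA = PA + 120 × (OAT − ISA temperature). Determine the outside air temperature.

Density altitude − pressure altitude = 11920 − 8500 = +3420 ft.
At 120 ft/°C that is an ISA deviation of 3420/120 = +28.5°C.
ISA temperature at 8500 ft = 15 − 2 × (8500/1000) = -2°C.
OAT = ISA + deviation = -2 + (+28.5) = 26.5°C.

26.5°C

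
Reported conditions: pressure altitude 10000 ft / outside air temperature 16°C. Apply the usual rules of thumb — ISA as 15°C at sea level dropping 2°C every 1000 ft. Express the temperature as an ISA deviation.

ISA temperature at 10000 ft = 15 − 2 × (10000/1000) = -5°C.
Deviation = OAT − ISA = 16 − (-5) = +21°C.

ISA+21°C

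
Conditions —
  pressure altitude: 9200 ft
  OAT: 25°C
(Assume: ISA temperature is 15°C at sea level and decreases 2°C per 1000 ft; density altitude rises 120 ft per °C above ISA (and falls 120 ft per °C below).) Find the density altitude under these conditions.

12608 ft

ISA temperature at 9200 ft = 15 − 2 × (9200/1000) = -3.4°C.
ISA deviation = 25 − (-3.4) = +28.4°C.
Density altitude = 9200 + 120 × (28.4) = 9200 + (+3408) = 12608 ft.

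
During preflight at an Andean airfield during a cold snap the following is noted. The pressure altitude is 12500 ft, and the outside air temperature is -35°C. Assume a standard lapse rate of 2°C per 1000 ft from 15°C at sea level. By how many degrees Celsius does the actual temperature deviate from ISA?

ISA-25°C

ISA temperature at 12500 ft = 15 − 2 × (12500/1000) = -10°C.
Deviation = OAT − ISA = -35 − (-10) = -25°C.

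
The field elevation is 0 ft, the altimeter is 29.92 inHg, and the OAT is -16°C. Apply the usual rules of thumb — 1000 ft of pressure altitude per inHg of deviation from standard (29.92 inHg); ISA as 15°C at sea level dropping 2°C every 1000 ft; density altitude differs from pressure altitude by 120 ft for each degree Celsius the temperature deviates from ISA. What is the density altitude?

Pressure altitude = 0 + (29.92 − 29.92) × 1000 = 0 + (0) = 0 ft.
ISA temperature at 0 ft = 15 − 2 × (0/1000) = 15°C.
ISA deviation = -16 − 15 = -31°C.
Density altitude = 0 + 120 × (-31) = -3720 ft.

-3720 ft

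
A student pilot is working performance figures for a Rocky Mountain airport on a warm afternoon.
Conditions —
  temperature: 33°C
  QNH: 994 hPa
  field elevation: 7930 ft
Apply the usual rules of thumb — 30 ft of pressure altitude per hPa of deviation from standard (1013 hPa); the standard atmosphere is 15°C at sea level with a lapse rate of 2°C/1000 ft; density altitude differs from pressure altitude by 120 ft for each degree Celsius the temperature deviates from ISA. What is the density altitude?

Pressure altitude = 7930 + (1013 − 994) × 30 = 7930 + (+570) = 8500 ft.
ISA temperature at 8500 ft = 15 − 2 × (8500/1000) = -2°C.
ISA deviation = 33 − (-2) = +35°C.
Density altitude = 8500 + 120 × (35) = 12700 ft.

12700 ft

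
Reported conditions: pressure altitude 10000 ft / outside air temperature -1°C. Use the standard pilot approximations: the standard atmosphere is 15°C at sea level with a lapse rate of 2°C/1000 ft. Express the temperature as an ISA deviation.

ISA+4°C

ISA temperature at 10000 ft = 15 − 2 × (10000/1000) = -5°C.
Deviation = OAT − ISA = -1 − (-5) = +4°C.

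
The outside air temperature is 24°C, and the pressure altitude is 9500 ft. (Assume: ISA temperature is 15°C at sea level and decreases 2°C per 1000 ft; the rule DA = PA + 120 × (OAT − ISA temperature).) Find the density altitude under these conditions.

12860 ft

ISA temperature at 9500 ft = 15 − 2 × (9500/1000) = -4°C.
ISA deviation = 24 − (-4) = +28°C.
Density altitude = 9500 + 120 × (28) = 9500 + (+3360) = 12860 ft.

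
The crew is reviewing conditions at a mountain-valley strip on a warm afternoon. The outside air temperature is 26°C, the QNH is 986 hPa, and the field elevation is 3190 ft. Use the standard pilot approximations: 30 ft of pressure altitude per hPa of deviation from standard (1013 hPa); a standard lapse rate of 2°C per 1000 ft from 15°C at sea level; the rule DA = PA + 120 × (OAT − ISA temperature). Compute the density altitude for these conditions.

Pressure altitude = 3190 + (1013 − 986) × 30 = 3190 + (+810) = 4000 ft.
ISA temperature at 4000 ft = 15 − 2 × (4000/1000) = 7°C.
ISA deviation = 26 − 7 = +19°C.
Density altitude = 4000 + 120 × (19) = 6280 ft.

6280 ft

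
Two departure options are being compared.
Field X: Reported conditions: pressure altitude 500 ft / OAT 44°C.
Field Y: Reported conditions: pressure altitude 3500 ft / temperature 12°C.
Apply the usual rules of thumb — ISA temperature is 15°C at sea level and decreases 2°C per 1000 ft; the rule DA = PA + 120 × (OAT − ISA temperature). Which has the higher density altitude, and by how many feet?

Field X: ISA temp = 14°C, deviation +30°C, DA = 500 + 120 × 30 = 4100 ft.
Field Y: ISA temp = 8°C, deviation +4°C, DA = 3500 + 120 × 4 = 3980 ft.
Field X is higher by 4100 − 3980 = 120 ft.

Field X by 120 ft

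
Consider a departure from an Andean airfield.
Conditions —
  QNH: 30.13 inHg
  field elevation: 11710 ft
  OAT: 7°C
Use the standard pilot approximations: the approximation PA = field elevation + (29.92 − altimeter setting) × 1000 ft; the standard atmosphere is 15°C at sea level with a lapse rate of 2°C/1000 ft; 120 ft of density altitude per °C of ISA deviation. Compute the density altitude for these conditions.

13300 ft

Pressure altitude = 11710 + (29.92 − 30.13) × 1000 = 11710 + (-210) = 11500 ft.
ISA temperature at 11500 ft = 15 − 2 × (11500/1000) = -8°C.
ISA deviation = 7 − (-8) = +15°C.
Density altitude = 11500 + 120 × (15) = 13300 ft.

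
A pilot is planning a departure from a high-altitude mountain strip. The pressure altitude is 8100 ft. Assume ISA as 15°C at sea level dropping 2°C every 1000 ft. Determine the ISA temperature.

-1.2°C

ISA temperature = 15 − 2 × (8100/1000) = 15 − 16.2 = -1.2°C.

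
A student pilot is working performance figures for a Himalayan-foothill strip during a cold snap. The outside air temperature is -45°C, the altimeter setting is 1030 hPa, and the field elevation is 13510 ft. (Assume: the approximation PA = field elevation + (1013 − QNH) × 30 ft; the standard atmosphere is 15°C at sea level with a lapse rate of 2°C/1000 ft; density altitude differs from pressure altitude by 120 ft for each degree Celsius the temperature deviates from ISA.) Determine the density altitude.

Pressure altitude = 13510 + (1013 − 1030) × 30 = 13510 + (-510) = 13000 ft.
ISA temperature at 13000 ft = 15 − 2 × (13000/1000) = -11°C.
ISA deviation = -45 − (-11) = -34°C.
Density altitude = 13000 + 120 × (-34) = 8920 ft.

8920 ft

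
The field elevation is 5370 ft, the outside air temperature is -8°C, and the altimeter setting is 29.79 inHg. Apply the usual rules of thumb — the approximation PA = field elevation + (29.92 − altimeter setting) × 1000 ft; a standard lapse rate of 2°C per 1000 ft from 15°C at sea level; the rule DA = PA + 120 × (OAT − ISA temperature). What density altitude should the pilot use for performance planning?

Pressure altitude = 5370 + (29.92 − 29.79) × 1000 = 5370 + (+130) = 5500 ft.
ISA temperature at 5500 ft = 15 − 2 × (5500/1000) = 4°C.
ISA deviation = -8 − 4 = -12°C.
Density altitude = 5500 + 120 × (-12) = 4060 ft.

4060 ft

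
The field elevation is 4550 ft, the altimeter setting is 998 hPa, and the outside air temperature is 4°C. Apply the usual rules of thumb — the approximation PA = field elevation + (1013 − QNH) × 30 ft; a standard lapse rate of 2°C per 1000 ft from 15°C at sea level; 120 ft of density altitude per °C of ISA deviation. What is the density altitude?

4880 ft

Pressure altitude = 4550 + (1013 − 998) × 30 = 4550 + (+450) = 5000 ft.
ISA temperature at 5000 ft = 15 − 2 × (5000/1000) = 5°C.
ISA deviation = 4 − 5 = -1°C.
Density altitude = 5000 + 120 × (-1) = 4880 ft.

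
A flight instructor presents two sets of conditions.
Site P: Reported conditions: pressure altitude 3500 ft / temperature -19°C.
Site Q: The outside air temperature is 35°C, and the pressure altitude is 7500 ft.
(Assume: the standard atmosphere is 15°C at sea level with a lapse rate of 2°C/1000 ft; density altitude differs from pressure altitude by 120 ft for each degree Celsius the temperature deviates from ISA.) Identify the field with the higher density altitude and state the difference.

Site P: ISA temp = 8°C, deviation -27°C, DA = 3500 + 120 × (-27) = 260 ft.
Site Q: ISA temp = 0°C, deviation +35°C, DA = 7500 + 120 × 35 = 11700 ft.
Site Q is higher by 11700 − 260 = 11440 ft.

Site Q by 11440 ft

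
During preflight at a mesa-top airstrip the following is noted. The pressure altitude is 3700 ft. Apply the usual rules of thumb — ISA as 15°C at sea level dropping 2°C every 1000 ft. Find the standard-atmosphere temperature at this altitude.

7.6°C

ISA temperature = 15 − 2 × (3700/1000) = 15 − 7.4 = 7.6°C.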